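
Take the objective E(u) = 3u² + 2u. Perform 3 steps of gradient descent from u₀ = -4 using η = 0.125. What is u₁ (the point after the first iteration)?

-1.25

E′(u) = 6u + 2
u₁ = -4 − 0.125·(-22) = -1.25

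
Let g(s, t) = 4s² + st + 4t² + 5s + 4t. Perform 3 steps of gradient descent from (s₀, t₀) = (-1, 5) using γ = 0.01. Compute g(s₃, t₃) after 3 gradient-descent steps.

68.499448940798

∇g = (8s + t + 5, s + 8t + 4)
Step 1: at (-1, 5), ∇g = (2, 43) → (-1, 5) − 0.01·(2, 43) = (-1.02, 4.57)
Step 2: at (-1.02, 4.57), ∇g = (1.41, 39.54) → (-1.02, 4.57) − 0.01·(1.41, 39.54) = (-1.0341, 4.1746)
Step 3: at (-1.0341, 4.1746), ∇g = (0.9018, 36.3627) → (-1.0341, 4.1746) − 0.01·(0.9018, 36.3627) = (-1.043118, 3.810973)
g(-1.043118, 3.810973) = 68.499448940798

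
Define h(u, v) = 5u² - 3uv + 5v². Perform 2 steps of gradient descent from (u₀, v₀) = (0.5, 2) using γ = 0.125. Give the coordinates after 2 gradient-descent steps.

(-0.2734375, 0.3125)

∇h = (10u - 3v, -3u + 10v)
(u₁, v₁) = (0.5, 2) − 0.125·(-1, 18.5) = (0.625, -0.3125)
(u₂, v₂) = (0.625, -0.3125) − 0.125·(7.1875, -5) = (-0.2734375, 0.3125)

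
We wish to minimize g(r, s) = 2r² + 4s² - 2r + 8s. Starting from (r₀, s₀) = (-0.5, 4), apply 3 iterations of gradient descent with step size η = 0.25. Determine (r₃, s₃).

∇g = (4r - 2, 8s + 8)
(r₁, s₁) = (-0.5, 4) − 0.25·(-4, 40) = (0.5, -6)
(r₂, s₂) = (0.5, -6) − 0.25·(0, -40) = (0.5, 4)
(r₃, s₃) = (0.5, 4) − 0.25·(0, 40) = (0.5, -6)

(0.5, -6)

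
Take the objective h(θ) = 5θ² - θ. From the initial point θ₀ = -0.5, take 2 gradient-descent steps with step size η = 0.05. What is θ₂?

-0.05

h′(θ) = 10θ - 1
θ₁ = -0.5 − 0.05·(-6) = -0.2
θ₂ = -0.2 − 0.05·(-3) = -0.05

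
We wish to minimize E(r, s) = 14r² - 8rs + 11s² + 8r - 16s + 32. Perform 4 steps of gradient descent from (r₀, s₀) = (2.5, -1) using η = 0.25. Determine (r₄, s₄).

∇E = (28r - 8s + 8, -8r + 22s - 16)
(r₁, s₁) = (2.5, -1) − 0.25·(86, -58) = (-19, 13.5)
(r₂, s₂) = (-19, 13.5) − 0.25·(-632, 433) = (139, -94.75)
(r₃, s₃) = (139, -94.75) − 0.25·(4658, -3212.5) = (-1025.5, 708.375)
(r₄, s₄) = (-1025.5, 708.375) − 0.25·(-34373, 23772.25) = (7567.75, -5234.6875)

(7567.75, -5234.6875)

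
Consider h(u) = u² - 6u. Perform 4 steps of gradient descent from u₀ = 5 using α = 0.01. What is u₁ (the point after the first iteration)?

4.96

h′(u) = 2u - 6
Step 1: h′(5) = 4; u₁ = 5 − 0.01·4 = 4.96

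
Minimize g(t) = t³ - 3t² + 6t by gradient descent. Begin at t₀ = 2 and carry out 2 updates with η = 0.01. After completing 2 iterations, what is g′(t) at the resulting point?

5.341674342192

g′(t) = 3t² - 6t + 6
Step 1: g′(2) = 6; t₁ = 2 − 0.01·6 = 1.94
Step 2: g′(1.94) = 5.6508; t₂ = 1.94 − 0.01·5.6508 = 1.883492
g′(t) at (1.883492) = 5.341674342192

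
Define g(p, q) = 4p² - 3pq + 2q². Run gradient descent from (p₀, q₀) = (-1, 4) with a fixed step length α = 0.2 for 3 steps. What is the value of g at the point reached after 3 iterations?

22.716416

∇g = (8p - 3q, -3p + 4q)
Step 1: at (-1, 4), ∇g = (-20, 19) → (-1, 4) − 0.2·(-20, 19) = (3, 0.2)
Step 2: at (3, 0.2), ∇g = (23.4, -8.2) → (3, 0.2) − 0.2·(23.4, -8.2) = (-1.68, 1.84)
Step 3: at (-1.68, 1.84), ∇g = (-18.96, 12.4) → (-1.68, 1.84) − 0.2·(-18.96, 12.4) = (2.112, -0.64)
g(2.112, -0.64) = 22.716416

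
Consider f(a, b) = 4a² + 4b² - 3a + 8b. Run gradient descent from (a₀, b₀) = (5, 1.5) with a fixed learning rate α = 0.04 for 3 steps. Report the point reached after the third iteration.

∇f = (8a - 3, 8b + 8)
(a₁, b₁) = (5, 1.5) − 0.04·(37, 20) = (3.52, 0.7)
(a₂, b₂) = (3.52, 0.7) − 0.04·(25.16, 13.6) = (2.5136, 0.156)
(a₃, b₃) = (2.5136, 0.156) − 0.04·(17.1088, 9.248) = (1.829248, -0.21392)

(1.829248, -0.21392)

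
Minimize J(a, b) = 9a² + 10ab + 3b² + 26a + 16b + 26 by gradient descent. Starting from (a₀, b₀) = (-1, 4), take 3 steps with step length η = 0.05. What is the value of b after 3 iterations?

∇J = (18a + 10b + 26, 10a + 6b + 16)
Step 1: at (-1, 4), ∇J = (48, 30) → (-1, 4) − 0.05·(48, 30) = (-3.4, 2.5)
Step 2: at (-3.4, 2.5), ∇J = (-10.2, -3) → (-3.4, 2.5) − 0.05·(-10.2, -3) = (-2.89, 2.65)
Step 3: at (-2.89, 2.65), ∇J = (0.48, 3) → (-2.89, 2.65) − 0.05·(0.48, 3) = (-2.914, 2.5)
b = 2.5

2.5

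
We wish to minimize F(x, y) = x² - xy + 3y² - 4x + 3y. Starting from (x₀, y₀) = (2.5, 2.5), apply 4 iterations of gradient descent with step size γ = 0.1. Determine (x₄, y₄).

(2.43115, -0.00755)

∇F = (2x - y - 4, -x + 6y + 3)
Step 1: at (2.5, 2.5), ∇F = (-1.5, 15.5) → (2.5, 2.5) − 0.1·(-1.5, 15.5) = (2.65, 0.95)
Step 2: at (2.65, 0.95), ∇F = (0.35, 6.05) → (2.65, 0.95) − 0.1·(0.35, 6.05) = (2.615, 0.345)
Step 3: at (2.615, 0.345), ∇F = (0.885, 2.455) → (2.615, 0.345) − 0.1·(0.885, 2.455) = (2.5265, 0.0995)
Step 4: at (2.5265, 0.0995), ∇F = (0.9535, 1.0705) → (2.5265, 0.0995) − 0.1·(0.9535, 1.0705) = (2.43115, -0.00755)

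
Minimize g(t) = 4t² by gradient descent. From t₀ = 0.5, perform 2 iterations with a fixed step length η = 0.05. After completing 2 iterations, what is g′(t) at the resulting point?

1.44

g′(t) = 8t
t₁ = 0.5 − 0.05·4 = 0.3
t₂ = 0.3 − 0.05·2.4 = 0.18
g′(t) at (0.18) = 1.44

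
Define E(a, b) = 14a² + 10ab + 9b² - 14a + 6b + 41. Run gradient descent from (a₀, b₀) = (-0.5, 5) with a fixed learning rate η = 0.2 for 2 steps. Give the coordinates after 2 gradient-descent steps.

(51.74, 42.92)

∇E = (28a + 10b - 14, 10a + 18b + 6)
Step 1: at (-0.5, 5), ∇E = (22, 91) → (-0.5, 5) − 0.2·(22, 91) = (-4.9, -13.2)
Step 2: at (-4.9, -13.2), ∇E = (-283.2, -280.6) → (-4.9, -13.2) − 0.2·(-283.2, -280.6) = (51.74, 42.92)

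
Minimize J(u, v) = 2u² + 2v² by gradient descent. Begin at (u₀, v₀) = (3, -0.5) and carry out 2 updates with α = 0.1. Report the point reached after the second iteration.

(1.08, -0.18)

∇J = (4u, 4v)
(u₁, v₁) = (3, -0.5) − 0.1·(12, -2) = (1.8, -0.3)
(u₂, v₂) = (1.8, -0.3) − 0.1·(7.2, -1.2) = (1.08, -0.18)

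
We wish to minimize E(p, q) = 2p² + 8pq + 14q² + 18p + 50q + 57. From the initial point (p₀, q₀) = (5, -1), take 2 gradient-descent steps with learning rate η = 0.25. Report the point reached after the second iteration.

(28.5, 91.5)

∇E = (4p + 8q + 18, 8p + 28q + 50)
(p₁, q₁) = (5, -1) − 0.25·(30, 62) = (-2.5, -16.5)
(p₂, q₂) = (-2.5, -16.5) − 0.25·(-124, -432) = (28.5, 91.5)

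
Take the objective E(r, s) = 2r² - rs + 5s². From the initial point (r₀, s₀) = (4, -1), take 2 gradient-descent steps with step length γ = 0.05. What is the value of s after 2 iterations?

0.0075

∇E = (4r - s, -r + 10s)
Step 1: at (4, -1), ∇E = (17, -14) → (4, -1) − 0.05·(17, -14) = (3.15, -0.3)
Step 2: at (3.15, -0.3), ∇E = (12.9, -6.15) → (3.15, -0.3) − 0.05·(12.9, -6.15) = (2.505, 0.0075)
s = 0.0075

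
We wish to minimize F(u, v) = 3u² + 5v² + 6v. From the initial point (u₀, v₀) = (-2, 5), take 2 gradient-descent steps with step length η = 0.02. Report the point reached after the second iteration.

(-1.5488, 2.984)

∇F = (6u, 10v + 6)
Step 1: at (-2, 5), ∇F = (-12, 56) → (-2, 5) − 0.02·(-12, 56) = (-1.76, 3.88)
Step 2: at (-1.76, 3.88), ∇F = (-10.56, 44.8) → (-1.76, 3.88) − 0.02·(-10.56, 44.8) = (-1.5488, 2.984)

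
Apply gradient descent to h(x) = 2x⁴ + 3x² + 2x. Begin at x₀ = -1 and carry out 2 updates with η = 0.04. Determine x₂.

h′(x) = 8x³ + 6x + 2
x₁ = -1 − 0.04·(-12) = -0.52
x₂ = -0.52 − 0.04·(-2.244864) = -0.43020544

-0.43020544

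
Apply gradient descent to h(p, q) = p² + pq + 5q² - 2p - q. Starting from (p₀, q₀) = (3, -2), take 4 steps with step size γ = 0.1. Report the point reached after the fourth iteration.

(1.9634, -0.1186)

∇h = (2p + q - 2, p + 10q - 1)
(p₁, q₁) = (3, -2) − 0.1·(2, -18) = (2.8, -0.2)
(p₂, q₂) = (2.8, -0.2) − 0.1·(3.4, -0.2) = (2.46, -0.18)
(p₃, q₃) = (2.46, -0.18) − 0.1·(2.74, -0.34) = (2.186, -0.146)
(p₄, q₄) = (2.186, -0.146) − 0.1·(2.226, -0.274) = (1.9634, -0.1186)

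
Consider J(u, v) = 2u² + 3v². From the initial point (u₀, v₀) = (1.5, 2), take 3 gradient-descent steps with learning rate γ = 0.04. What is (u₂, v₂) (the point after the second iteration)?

(1.0584, 1.1552)

∇J = (4u, 6v)
(u₁, v₁) = (1.5, 2) − 0.04·(6, 12) = (1.26, 1.52)
(u₂, v₂) = (1.26, 1.52) − 0.04·(5.04, 9.12) = (1.0584, 1.1552)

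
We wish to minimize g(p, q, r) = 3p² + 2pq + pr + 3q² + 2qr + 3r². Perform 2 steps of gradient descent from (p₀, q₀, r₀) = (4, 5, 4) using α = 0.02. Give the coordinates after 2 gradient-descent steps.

(2.6232, 3.3312, 2.6232)

∇g = (6p + 2q + r, 2p + 6q + 2r, p + 2q + 6r)
Step 1: at (4, 5, 4), ∇g = (38, 46, 38) → (4, 5, 4) − 0.02·(38, 46, 38) = (3.24, 4.08, 3.24)
Step 2: at (3.24, 4.08, 3.24), ∇g = (30.84, 37.44, 30.84) → (3.24, 4.08, 3.24) − 0.02·(30.84, 37.44, 30.84) = (2.6232, 3.3312, 2.6232)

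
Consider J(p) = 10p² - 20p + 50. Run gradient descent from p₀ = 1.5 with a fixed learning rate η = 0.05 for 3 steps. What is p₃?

J′(p) = 20p - 20
p₁ = 1.5 − 0.05·10 = 1
p₂ = 1 − 0.05·0 = 1
p₃ = 1 − 0.05·0 = 1

1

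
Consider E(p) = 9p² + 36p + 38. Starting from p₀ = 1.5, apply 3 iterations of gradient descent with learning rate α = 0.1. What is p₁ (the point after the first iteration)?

-4.8

E′(p) = 18p + 36
p₁ = 1.5 − 0.1·63 = -4.8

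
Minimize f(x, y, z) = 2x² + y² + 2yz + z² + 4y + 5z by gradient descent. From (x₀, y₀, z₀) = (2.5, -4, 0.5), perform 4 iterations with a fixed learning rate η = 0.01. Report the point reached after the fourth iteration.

(2.1233664, -3.8858416, 0.5741584)

∇f = (4x, 2y + 2z + 4, 2y + 2z + 5)
(x₁, y₁, z₁) = (2.5, -4, 0.5) − 0.01·(10, -3, -2) = (2.4, -3.97, 0.52)
(x₂, y₂, z₂) = (2.4, -3.97, 0.52) − 0.01·(9.6, -2.9, -1.9) = (2.304, -3.941, 0.539)
(x₃, y₃, z₃) = (2.304, -3.941, 0.539) − 0.01·(9.216, -2.804, -1.804) = (2.21184, -3.91296, 0.55704)
(x₄, y₄, z₄) = (2.21184, -3.91296, 0.55704) − 0.01·(8.84736, -2.71184, -1.71184) = (2.1233664, -3.8858416, 0.5741584)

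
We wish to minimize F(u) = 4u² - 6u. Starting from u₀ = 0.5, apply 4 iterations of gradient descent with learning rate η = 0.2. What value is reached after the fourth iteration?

0.7176

F′(u) = 8u - 6
u₁ = 0.5 − 0.2·(-2) = 0.9
u₂ = 0.9 − 0.2·1.2 = 0.66
u₃ = 0.66 − 0.2·(-0.72) = 0.804
u₄ = 0.804 − 0.2·0.432 = 0.7176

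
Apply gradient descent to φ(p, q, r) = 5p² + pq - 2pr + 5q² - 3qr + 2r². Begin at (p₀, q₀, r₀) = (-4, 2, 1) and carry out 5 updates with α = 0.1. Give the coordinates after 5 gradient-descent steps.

∇φ = (10p + q - 2r, p + 10q - 3r, -2p - 3q + 4r)
(p₁, q₁, r₁) = (-4, 2, 1) − 0.1·(-40, 13, 6) = (0, 0.7, 0.4)
(p₂, q₂, r₂) = (0, 0.7, 0.4) − 0.1·(-0.1, 5.8, -0.5) = (0.01, 0.12, 0.45)
(p₃, q₃, r₃) = (0.01, 0.12, 0.45) − 0.1·(-0.68, -0.14, 1.42) = (0.078, 0.134, 0.308)
(p₄, q₄, r₄) = (0.078, 0.134, 0.308) − 0.1·(0.298, 0.494, 0.674) = (0.0482, 0.0846, 0.2406)
(p₅, q₅, r₅) = (0.0482, 0.0846, 0.2406) − 0.1·(0.0854, 0.1724, 0.6122) = (0.03966, 0.06736, 0.17938)

(0.03966, 0.06736, 0.17938)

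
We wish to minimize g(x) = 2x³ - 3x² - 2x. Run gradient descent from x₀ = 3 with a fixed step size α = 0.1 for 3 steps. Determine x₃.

g′(x) = 6x² - 6x - 2
x₁ = 3 − 0.1·34 = -0.4
x₂ = -0.4 − 0.1·1.36 = -0.536
x₃ = -0.536 − 0.1·2.939776 = -0.8299776

-0.8299776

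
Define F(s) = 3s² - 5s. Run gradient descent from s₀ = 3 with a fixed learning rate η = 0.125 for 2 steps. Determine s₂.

0.96875

F′(s) = 6s - 5
s₁ = 3 − 0.125·13 = 1.375
s₂ = 1.375 − 0.125·3.25 = 0.96875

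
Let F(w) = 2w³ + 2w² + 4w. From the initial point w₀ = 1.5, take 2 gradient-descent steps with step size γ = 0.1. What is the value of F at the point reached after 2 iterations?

-6.61402967575

F′(w) = 6w² + 4w + 4
Step 1: F′(1.5) = 23.5; w₁ = 1.5 − 0.1·23.5 = -0.85
Step 2: F′(-0.85) = 4.935; w₂ = -0.85 − 0.1·4.935 = -1.3435
F(-1.3435) = -6.61402967575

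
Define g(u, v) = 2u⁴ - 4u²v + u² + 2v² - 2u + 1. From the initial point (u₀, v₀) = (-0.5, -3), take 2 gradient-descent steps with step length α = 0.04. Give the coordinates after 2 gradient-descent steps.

(0.09681792, -2.080064)

∇g = (8u³ - 8uv + 2u - 2, -4u² + 4v)
Step 1: at (-0.5, -3), ∇g = (-16, -13) → (-0.5, -3) − 0.04·(-16, -13) = (0.14, -2.48)
Step 2: at (0.14, -2.48), ∇g = (1.079552, -9.9984) → (0.14, -2.48) − 0.04·(1.079552, -9.9984) = (0.09681792, -2.080064)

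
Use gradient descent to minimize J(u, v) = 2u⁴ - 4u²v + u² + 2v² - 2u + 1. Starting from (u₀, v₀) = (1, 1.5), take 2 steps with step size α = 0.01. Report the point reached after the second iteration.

(1.07234688, 1.464064)

∇J = (8u³ - 8uv + 2u - 2, -4u² + 4v)
(u₁, v₁) = (1, 1.5) − 0.01·(-4, 2) = (1.04, 1.48)
(u₂, v₂) = (1.04, 1.48) − 0.01·(-3.234688, 1.5936) = (1.07234688, 1.464064)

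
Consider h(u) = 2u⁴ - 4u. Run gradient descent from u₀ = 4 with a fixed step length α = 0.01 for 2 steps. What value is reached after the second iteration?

h′(u) = 8u³ - 4
u₁ = 4 − 0.01·508 = -1.08
u₂ = -1.08 − 0.01·(-14.077696) = -0.93922304

-0.93922304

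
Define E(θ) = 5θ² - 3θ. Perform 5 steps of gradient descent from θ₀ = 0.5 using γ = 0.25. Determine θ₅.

-1.21875

E′(θ) = 10θ - 3
θ₁ = 0.5 − 0.25·2 = 0
θ₂ = 0 − 0.25·(-3) = 0.75
θ₃ = 0.75 − 0.25·4.5 = -0.375
θ₄ = -0.375 − 0.25·(-6.75) = 1.3125
θ₅ = 1.3125 − 0.25·10.125 = -1.21875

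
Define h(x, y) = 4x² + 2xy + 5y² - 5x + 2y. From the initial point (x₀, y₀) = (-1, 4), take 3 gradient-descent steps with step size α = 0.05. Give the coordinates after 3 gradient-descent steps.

(-0.0875, 0.4275)

∇h = (8x + 2y - 5, 2x + 10y + 2)
(x₁, y₁) = (-1, 4) − 0.05·(-5, 40) = (-0.75, 2)
(x₂, y₂) = (-0.75, 2) − 0.05·(-7, 20.5) = (-0.4, 0.975)
(x₃, y₃) = (-0.4, 0.975) − 0.05·(-6.25, 10.95) = (-0.0875, 0.4275)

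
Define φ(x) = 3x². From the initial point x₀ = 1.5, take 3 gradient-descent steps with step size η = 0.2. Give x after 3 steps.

-0.012

φ′(x) = 6x
x₁ = 1.5 − 0.2·9 = -0.3
x₂ = -0.3 − 0.2·(-1.8) = 0.06
x₃ = 0.06 − 0.2·0.36 = -0.012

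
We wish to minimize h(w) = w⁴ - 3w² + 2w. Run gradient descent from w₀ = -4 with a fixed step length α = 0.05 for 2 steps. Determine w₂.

-74.725

h′(w) = 4w³ - 6w + 2
Step 1: h′(-4) = -230; w₁ = -4 − 0.05·(-230) = 7.5
Step 2: h′(7.5) = 1644.5; w₂ = 7.5 − 0.05·1644.5 = -74.725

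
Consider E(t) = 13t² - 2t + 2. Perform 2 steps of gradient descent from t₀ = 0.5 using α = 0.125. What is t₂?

E′(t) = 26t - 2
Step 1: E′(0.5) = 11; t₁ = 0.5 − 0.125·11 = -0.875
Step 2: E′(-0.875) = -24.75; t₂ = -0.875 − 0.125·(-24.75) = 2.21875

2.21875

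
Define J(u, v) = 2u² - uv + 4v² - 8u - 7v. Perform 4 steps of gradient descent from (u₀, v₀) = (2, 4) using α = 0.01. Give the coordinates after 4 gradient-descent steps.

(2.13794681, 3.18675488)

∇J = (4u - v - 8, -u + 8v - 7)
(u₁, v₁) = (2, 4) − 0.01·(-4, 23) = (2.04, 3.77)
(u₂, v₂) = (2.04, 3.77) − 0.01·(-3.61, 21.12) = (2.0761, 3.5588)
(u₃, v₃) = (2.0761, 3.5588) − 0.01·(-3.2544, 19.3943) = (2.108644, 3.364857)
(u₄, v₄) = (2.108644, 3.364857) − 0.01·(-2.930281, 17.810212) = (2.13794681, 3.18675488)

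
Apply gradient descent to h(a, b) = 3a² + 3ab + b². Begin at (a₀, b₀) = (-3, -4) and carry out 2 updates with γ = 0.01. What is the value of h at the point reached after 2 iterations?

57.79653991

∇h = (6a + 3b, 3a + 2b)
Step 1: at (-3, -4), ∇h = (-30, -17) → (-3, -4) − 0.01·(-30, -17) = (-2.7, -3.83)
Step 2: at (-2.7, -3.83), ∇h = (-27.69, -15.76) → (-2.7, -3.83) − 0.01·(-27.69, -15.76) = (-2.4231, -3.6724)
h(-2.4231, -3.6724) = 57.79653991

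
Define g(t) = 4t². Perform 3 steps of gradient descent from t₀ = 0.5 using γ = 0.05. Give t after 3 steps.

0.108

g′(t) = 8t
t₁ = 0.5 − 0.05·4 = 0.3
t₂ = 0.3 − 0.05·2.4 = 0.18
t₃ = 0.18 − 0.05·1.44 = 0.108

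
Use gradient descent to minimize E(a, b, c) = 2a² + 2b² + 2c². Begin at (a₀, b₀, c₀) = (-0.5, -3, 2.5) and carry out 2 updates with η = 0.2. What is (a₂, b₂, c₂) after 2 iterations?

(-0.02, -0.12, 0.1)

∇E = (4a, 4b, 4c)
(a₁, b₁, c₁) = (-0.5, -3, 2.5) − 0.2·(-2, -12, 10) = (-0.1, -0.6, 0.5)
(a₂, b₂, c₂) = (-0.1, -0.6, 0.5) − 0.2·(-0.4, -2.4, 2) = (-0.02, -0.12, 0.1)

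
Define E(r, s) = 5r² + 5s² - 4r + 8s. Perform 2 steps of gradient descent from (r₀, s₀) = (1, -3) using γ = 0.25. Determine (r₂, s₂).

∇E = (10r - 4, 10s + 8)
Step 1: at (1, -3), ∇E = (6, -22) → (1, -3) − 0.25·(6, -22) = (-0.5, 2.5)
Step 2: at (-0.5, 2.5), ∇E = (-9, 33) → (-0.5, 2.5) − 0.25·(-9, 33) = (1.75, -5.75)

(1.75, -5.75)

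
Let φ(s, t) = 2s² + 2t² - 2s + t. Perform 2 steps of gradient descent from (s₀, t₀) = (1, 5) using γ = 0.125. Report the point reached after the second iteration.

(0.625, 1.0625)

∇φ = (4s - 2, 4t + 1)
Step 1: at (1, 5), ∇φ = (2, 21) → (1, 5) − 0.125·(2, 21) = (0.75, 2.375)
Step 2: at (0.75, 2.375), ∇φ = (1, 10.5) → (0.75, 2.375) − 0.125·(1, 10.5) = (0.625, 1.0625)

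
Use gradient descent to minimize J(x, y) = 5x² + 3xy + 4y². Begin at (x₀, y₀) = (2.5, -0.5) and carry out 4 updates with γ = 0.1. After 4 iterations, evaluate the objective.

∇J = (10x + 3y, 3x + 8y)
(x₁, y₁) = (2.5, -0.5) − 0.1·(23.5, 3.5) = (0.15, -0.85)
(x₂, y₂) = (0.15, -0.85) − 0.1·(-1.05, -6.35) = (0.255, -0.215)
(x₃, y₃) = (0.255, -0.215) − 0.1·(1.905, -0.955) = (0.0645, -0.1195)
(x₄, y₄) = (0.0645, -0.1195) − 0.1·(0.2865, -0.7625) = (0.03585, -0.04325)
J(0.03585, -0.04325) = 0.009256825

0.009256825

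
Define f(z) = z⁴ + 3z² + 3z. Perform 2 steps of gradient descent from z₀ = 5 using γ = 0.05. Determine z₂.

f′(z) = 4z³ + 6z + 3
z₁ = 5 − 0.05·533 = -21.65
z₂ = -21.65 − 0.05·(-40718.2685) = 2014.263425

2014.263425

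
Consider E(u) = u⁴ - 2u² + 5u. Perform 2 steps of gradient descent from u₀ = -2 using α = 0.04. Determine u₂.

-1.33334016

E′(u) = 4u³ - 4u + 5
Step 1: E′(-2) = -19; u₁ = -2 − 0.04·(-19) = -1.24
Step 2: E′(-1.24) = 2.333504; u₂ = -1.24 − 0.04·2.333504 = -1.33334016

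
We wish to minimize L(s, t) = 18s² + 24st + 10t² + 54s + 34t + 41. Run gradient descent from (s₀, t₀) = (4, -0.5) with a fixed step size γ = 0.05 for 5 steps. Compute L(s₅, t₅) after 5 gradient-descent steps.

∇L = (36s + 24t + 54, 24s + 20t + 34)
Step 1: at (4, -0.5), ∇L = (186, 120) → (4, -0.5) − 0.05·(186, 120) = (-5.3, -6.5)
Step 2: at (-5.3, -6.5), ∇L = (-292.8, -223.2) → (-5.3, -6.5) − 0.05·(-292.8, -223.2) = (9.34, 4.66)
Step 3: at (9.34, 4.66), ∇L = (502.08, 351.36) → (9.34, 4.66) − 0.05·(502.08, 351.36) = (-15.764, -12.908)
Step 4: at (-15.764, -12.908), ∇L = (-823.296, -602.496) → (-15.764, -12.908) − 0.05·(-823.296, -602.496) = (25.4008, 17.2168)
Step 5: at (25.4008, 17.2168), ∇L = (1381.632, 987.9552) → (25.4008, 17.2168) − 0.05·(1381.632, 987.9552) = (-43.6808, -32.18096)
L(-43.6808, -32.18096) = 75025.009082368

75025.009082368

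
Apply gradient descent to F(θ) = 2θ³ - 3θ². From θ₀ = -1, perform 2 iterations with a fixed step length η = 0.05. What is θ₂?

F′(θ) = 6θ² - 6θ
θ₁ = -1 − 0.05·12 = -1.6
θ₂ = -1.6 − 0.05·24.96 = -2.848

-2.848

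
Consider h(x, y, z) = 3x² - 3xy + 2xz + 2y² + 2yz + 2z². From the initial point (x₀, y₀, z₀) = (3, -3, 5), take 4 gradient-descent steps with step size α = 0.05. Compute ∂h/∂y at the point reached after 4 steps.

0.10048125

∇h = (6x - 3y + 2z, -3x + 4y + 2z, 2x + 2y + 4z)
(x₁, y₁, z₁) = (3, -3, 5) − 0.05·(37, -11, 20) = (1.15, -2.45, 4)
(x₂, y₂, z₂) = (1.15, -2.45, 4) − 0.05·(22.25, -5.25, 13.4) = (0.0375, -2.1875, 3.33)
(x₃, y₃, z₃) = (0.0375, -2.1875, 3.33) − 0.05·(13.4475, -2.2025, 9.02) = (-0.634875, -2.077375, 2.879)
(x₄, y₄, z₄) = (-0.634875, -2.077375, 2.879) − 0.05·(8.180875, -0.646875, 6.0915) = (-1.04391875, -2.04503125, 2.574425)
∂h/∂y at (-1.04391875, -2.04503125, 2.574425) = 0.10048125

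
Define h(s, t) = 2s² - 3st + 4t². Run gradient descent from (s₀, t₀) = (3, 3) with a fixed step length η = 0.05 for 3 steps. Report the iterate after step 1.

∇h = (4s - 3t, -3s + 8t)
(s₁, t₁) = (3, 3) − 0.05·(3, 15) = (2.85, 2.25)

(2.85, 2.25)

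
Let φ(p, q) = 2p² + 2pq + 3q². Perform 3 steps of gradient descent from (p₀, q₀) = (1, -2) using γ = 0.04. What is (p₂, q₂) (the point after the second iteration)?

∇φ = (4p + 2q, 2p + 6q)
Step 1: at (1, -2), ∇φ = (0, -10) → (1, -2) − 0.04·(0, -10) = (1, -1.6)
Step 2: at (1, -1.6), ∇φ = (0.8, -7.6) → (1, -1.6) − 0.04·(0.8, -7.6) = (0.968, -1.296)

(0.968, -1.296)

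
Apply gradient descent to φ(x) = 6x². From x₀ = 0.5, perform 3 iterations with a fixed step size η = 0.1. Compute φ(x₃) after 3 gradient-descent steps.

0.000096

φ′(x) = 12x
Step 1: φ′(0.5) = 6; x₁ = 0.5 − 0.1·6 = -0.1
Step 2: φ′(-0.1) = -1.2; x₂ = -0.1 − 0.1·(-1.2) = 0.02
Step 3: φ′(0.02) = 0.24; x₃ = 0.02 − 0.1·0.24 = -0.004
φ(-0.004) = 0.000096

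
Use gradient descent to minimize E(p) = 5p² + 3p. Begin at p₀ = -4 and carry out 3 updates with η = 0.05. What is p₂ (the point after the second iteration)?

-1.225

E′(p) = 10p + 3
p₁ = -4 − 0.05·(-37) = -2.15
p₂ = -2.15 − 0.05·(-18.5) = -1.225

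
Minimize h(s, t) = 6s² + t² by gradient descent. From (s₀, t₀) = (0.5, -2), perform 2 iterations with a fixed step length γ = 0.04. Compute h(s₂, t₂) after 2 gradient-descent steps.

∇h = (12s, 2t)
Step 1: at (0.5, -2), ∇h = (6, -4) → (0.5, -2) − 0.04·(6, -4) = (0.26, -1.84)
Step 2: at (0.26, -1.84), ∇h = (3.12, -3.68) → (0.26, -1.84) − 0.04·(3.12, -3.68) = (0.1352, -1.6928)
h(0.1352, -1.6928) = 2.97524608

2.97524608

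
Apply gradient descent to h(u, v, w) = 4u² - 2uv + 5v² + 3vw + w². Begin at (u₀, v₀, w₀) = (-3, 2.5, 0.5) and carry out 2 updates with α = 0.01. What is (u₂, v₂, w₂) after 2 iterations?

∇h = (8u - 2v, -2u + 10v + 3w, 3v + 2w)
(u₁, v₁, w₁) = (-3, 2.5, 0.5) − 0.01·(-29, 32.5, 8.5) = (-2.71, 2.175, 0.415)
(u₂, v₂, w₂) = (-2.71, 2.175, 0.415) − 0.01·(-26.03, 28.415, 7.355) = (-2.4497, 1.89085, 0.34145)

(-2.4497, 1.89085, 0.34145)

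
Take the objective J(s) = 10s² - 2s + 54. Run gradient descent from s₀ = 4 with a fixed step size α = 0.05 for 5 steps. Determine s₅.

J′(s) = 20s - 2
s₁ = 4 − 0.05·78 = 0.1
s₂ = 0.1 − 0.05·0 = 0.1
s₃ = 0.1 − 0.05·0 = 0.1
s₄ = 0.1 − 0.05·0 = 0.1
s₅ = 0.1 − 0.05·0 = 0.1

0.1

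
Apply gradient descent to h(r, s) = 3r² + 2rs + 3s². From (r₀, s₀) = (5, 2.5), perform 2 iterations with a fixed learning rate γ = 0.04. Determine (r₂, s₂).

∇h = (6r + 2s, 2r + 6s)
(r₁, s₁) = (5, 2.5) − 0.04·(35, 25) = (3.6, 1.5)
(r₂, s₂) = (3.6, 1.5) − 0.04·(24.6, 16.2) = (2.616, 0.852)

(2.616, 0.852)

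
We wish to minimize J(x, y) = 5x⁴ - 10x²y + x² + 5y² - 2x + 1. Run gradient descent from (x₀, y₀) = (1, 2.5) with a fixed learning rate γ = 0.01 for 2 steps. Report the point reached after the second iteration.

(1.4656, 2.284)

∇J = (20x³ - 20xy + 2x - 2, -10x² + 10y)
(x₁, y₁) = (1, 2.5) − 0.01·(-30, 15) = (1.3, 2.35)
(x₂, y₂) = (1.3, 2.35) − 0.01·(-16.56, 6.6) = (1.4656, 2.284)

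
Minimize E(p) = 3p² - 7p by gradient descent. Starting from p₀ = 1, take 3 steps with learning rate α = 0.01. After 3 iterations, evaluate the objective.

E′(p) = 6p - 7
Step 1: E′(1) = -1; p₁ = 1 − 0.01·(-1) = 1.01
Step 2: E′(1.01) = -0.94; p₂ = 1.01 − 0.01·(-0.94) = 1.0194
Step 3: E′(1.0194) = -0.8836; p₃ = 1.0194 − 0.01·(-0.8836) = 1.028236
E(1.028236) = -4.025844184912

-4.025844184912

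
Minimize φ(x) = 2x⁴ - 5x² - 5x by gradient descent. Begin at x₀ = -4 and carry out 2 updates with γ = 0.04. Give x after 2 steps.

φ′(x) = 8x³ - 10x - 5
Step 1: φ′(-4) = -477; x₁ = -4 − 0.04·(-477) = 15.08
Step 2: φ′(15.08) = 27278.508096; x₂ = 15.08 − 0.04·27278.508096 = -1076.06032384

-1076.06032384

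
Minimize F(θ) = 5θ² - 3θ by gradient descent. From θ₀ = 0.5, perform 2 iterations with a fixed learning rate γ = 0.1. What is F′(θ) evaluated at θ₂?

0

F′(θ) = 10θ - 3
θ₁ = 0.5 − 0.1·2 = 0.3
θ₂ = 0.3 − 0.1·0 = 0.3
F′(θ) at (0.3) = 0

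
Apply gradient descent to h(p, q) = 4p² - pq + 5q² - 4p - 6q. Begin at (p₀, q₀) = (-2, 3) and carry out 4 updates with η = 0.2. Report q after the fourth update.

∇h = (8p - q - 4, -p + 10q - 6)
Step 1: at (-2, 3), ∇h = (-23, 26) → (-2, 3) − 0.2·(-23, 26) = (2.6, -2.2)
Step 2: at (2.6, -2.2), ∇h = (19, -30.6) → (2.6, -2.2) − 0.2·(19, -30.6) = (-1.2, 3.92)
Step 3: at (-1.2, 3.92), ∇h = (-17.52, 34.4) → (-1.2, 3.92) − 0.2·(-17.52, 34.4) = (2.304, -2.96)
Step 4: at (2.304, -2.96), ∇h = (17.392, -37.904) → (2.304, -2.96) − 0.2·(17.392, -37.904) = (-1.1744, 4.6208)
q = 4.6208

4.6208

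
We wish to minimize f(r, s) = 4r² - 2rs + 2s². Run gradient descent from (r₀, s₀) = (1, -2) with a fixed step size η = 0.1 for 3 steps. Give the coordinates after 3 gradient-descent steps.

∇f = (8r - 2s, -2r + 4s)
Step 1: at (1, -2), ∇f = (12, -10) → (1, -2) − 0.1·(12, -10) = (-0.2, -1)
Step 2: at (-0.2, -1), ∇f = (0.4, -3.6) → (-0.2, -1) − 0.1·(0.4, -3.6) = (-0.24, -0.64)
Step 3: at (-0.24, -0.64), ∇f = (-0.64, -2.08) → (-0.24, -0.64) − 0.1·(-0.64, -2.08) = (-0.176, -0.432)

(-0.176, -0.432)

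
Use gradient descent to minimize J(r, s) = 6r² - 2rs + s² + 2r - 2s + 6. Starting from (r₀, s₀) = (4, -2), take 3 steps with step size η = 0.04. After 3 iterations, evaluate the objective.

9.658209050624

∇J = (12r - 2s + 2, -2r + 2s - 2)
Step 1: at (4, -2), ∇J = (54, -14) → (4, -2) − 0.04·(54, -14) = (1.84, -1.44)
Step 2: at (1.84, -1.44), ∇J = (26.96, -8.56) → (1.84, -1.44) − 0.04·(26.96, -8.56) = (0.7616, -1.0976)
Step 3: at (0.7616, -1.0976), ∇J = (13.3344, -5.7184) → (0.7616, -1.0976) − 0.04·(13.3344, -5.7184) = (0.228224, -0.868864)
J(0.228224, -0.868864) = 9.658209050624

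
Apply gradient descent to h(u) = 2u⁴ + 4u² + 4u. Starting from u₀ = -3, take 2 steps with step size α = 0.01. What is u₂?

-0.60782848

h′(u) = 8u³ + 8u + 4
Step 1: h′(-3) = -236; u₁ = -3 − 0.01·(-236) = -0.64
Step 2: h′(-0.64) = -3.217152; u₂ = -0.64 − 0.01·(-3.217152) = -0.60782848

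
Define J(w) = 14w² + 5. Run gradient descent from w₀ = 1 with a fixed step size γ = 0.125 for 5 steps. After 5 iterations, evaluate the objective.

J′(w) = 28w
w₁ = 1 − 0.125·28 = -2.5
w₂ = -2.5 − 0.125·(-70) = 6.25
w₃ = 6.25 − 0.125·175 = -15.625
w₄ = -15.625 − 0.125·(-437.5) = 39.0625
w₅ = 39.0625 − 0.125·1093.75 = -97.65625
J(-97.65625) = 133519.404296875

133519.404296875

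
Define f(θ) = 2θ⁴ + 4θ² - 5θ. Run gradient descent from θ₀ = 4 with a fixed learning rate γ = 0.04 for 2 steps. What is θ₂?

f′(θ) = 8θ³ + 8θ - 5
θ₁ = 4 − 0.04·539 = -17.56
θ₂ = -17.56 − 0.04·(-43462.993728) = 1720.95974912

1720.95974912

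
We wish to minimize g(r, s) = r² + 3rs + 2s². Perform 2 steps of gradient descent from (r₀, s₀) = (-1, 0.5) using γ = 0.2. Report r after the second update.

∇g = (2r + 3s, 3r + 4s)
(r₁, s₁) = (-1, 0.5) − 0.2·(-0.5, -1) = (-0.9, 0.7)
(r₂, s₂) = (-0.9, 0.7) − 0.2·(0.3, 0.1) = (-0.96, 0.68)
r = -0.96

-0.96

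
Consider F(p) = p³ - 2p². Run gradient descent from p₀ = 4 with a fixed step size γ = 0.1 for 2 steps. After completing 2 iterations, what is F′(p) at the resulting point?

-1.128448

F′(p) = 3p² - 4p
p₁ = 4 − 0.1·32 = 0.8
p₂ = 0.8 − 0.1·(-1.28) = 0.928
F′(p) at (0.928) = -1.128448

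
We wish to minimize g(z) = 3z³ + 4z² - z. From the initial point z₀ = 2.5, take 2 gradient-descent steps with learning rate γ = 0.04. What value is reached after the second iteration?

-0.400436

g′(z) = 9z² + 8z - 1
Step 1: g′(2.5) = 75.25; z₁ = 2.5 − 0.04·75.25 = -0.51
Step 2: g′(-0.51) = -2.7391; z₂ = -0.51 − 0.04·(-2.7391) = -0.400436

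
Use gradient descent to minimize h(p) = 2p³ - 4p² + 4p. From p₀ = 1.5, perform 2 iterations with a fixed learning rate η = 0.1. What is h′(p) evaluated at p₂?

h′(p) = 6p² - 8p + 4
p₁ = 1.5 − 0.1·5.5 = 0.95
p₂ = 0.95 − 0.1·1.815 = 0.7685
h′(p) at (0.7685) = 1.3955535

1.3955535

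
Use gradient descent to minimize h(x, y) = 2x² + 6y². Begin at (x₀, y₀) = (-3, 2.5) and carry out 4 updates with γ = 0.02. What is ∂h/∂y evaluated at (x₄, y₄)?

10.0086528

∇h = (4x, 12y)
Step 1: at (-3, 2.5), ∇h = (-12, 30) → (-3, 2.5) − 0.02·(-12, 30) = (-2.76, 1.9)
Step 2: at (-2.76, 1.9), ∇h = (-11.04, 22.8) → (-2.76, 1.9) − 0.02·(-11.04, 22.8) = (-2.5392, 1.444)
Step 3: at (-2.5392, 1.444), ∇h = (-10.1568, 17.328) → (-2.5392, 1.444) − 0.02·(-10.1568, 17.328) = (-2.336064, 1.09744)
Step 4: at (-2.336064, 1.09744), ∇h = (-9.344256, 13.16928) → (-2.336064, 1.09744) − 0.02·(-9.344256, 13.16928) = (-2.14917888, 0.8340544)
∂h/∂y at (-2.14917888, 0.8340544) = 10.0086528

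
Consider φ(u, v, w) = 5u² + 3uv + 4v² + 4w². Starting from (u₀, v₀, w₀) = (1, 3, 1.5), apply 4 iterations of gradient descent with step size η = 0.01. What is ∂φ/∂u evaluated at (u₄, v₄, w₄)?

10.10574099

∇φ = (10u + 3v, 3u + 8v, 8w)
Step 1: at (1, 3, 1.5), ∇φ = (19, 27, 12) → (1, 3, 1.5) − 0.01·(19, 27, 12) = (0.81, 2.73, 1.38)
Step 2: at (0.81, 2.73, 1.38), ∇φ = (16.29, 24.27, 11.04) → (0.81, 2.73, 1.38) − 0.01·(16.29, 24.27, 11.04) = (0.6471, 2.4873, 1.2696)
Step 3: at (0.6471, 2.4873, 1.2696), ∇φ = (13.9329, 21.8397, 10.1568) → (0.6471, 2.4873, 1.2696) − 0.01·(13.9329, 21.8397, 10.1568) = (0.507771, 2.268903, 1.168032)
Step 4: at (0.507771, 2.268903, 1.168032), ∇φ = (11.884419, 19.674537, 9.344256) → (0.507771, 2.268903, 1.168032) − 0.01·(11.884419, 19.674537, 9.344256) = (0.38892681, 2.07215763, 1.07458944)
∂φ/∂u at (0.38892681, 2.07215763, 1.07458944) = 10.10574099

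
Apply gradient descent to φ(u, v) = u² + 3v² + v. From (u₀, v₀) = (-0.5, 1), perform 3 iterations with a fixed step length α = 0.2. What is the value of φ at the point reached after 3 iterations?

∇φ = (2u, 6v + 1)
(u₁, v₁) = (-0.5, 1) − 0.2·(-1, 7) = (-0.3, -0.4)
(u₂, v₂) = (-0.3, -0.4) − 0.2·(-0.6, -1.4) = (-0.18, -0.12)
(u₃, v₃) = (-0.18, -0.12) − 0.2·(-0.36, 0.28) = (-0.108, -0.176)
φ(-0.108, -0.176) = -0.071408

-0.071408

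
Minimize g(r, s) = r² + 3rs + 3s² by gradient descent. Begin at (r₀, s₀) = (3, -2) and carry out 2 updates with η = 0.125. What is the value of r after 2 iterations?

2.859375

∇g = (2r + 3s, 3r + 6s)
Step 1: at (3, -2), ∇g = (0, -3) → (3, -2) − 0.125·(0, -3) = (3, -1.625)
Step 2: at (3, -1.625), ∇g = (1.125, -0.75) → (3, -1.625) − 0.125·(1.125, -0.75) = (2.859375, -1.53125)
r = 2.859375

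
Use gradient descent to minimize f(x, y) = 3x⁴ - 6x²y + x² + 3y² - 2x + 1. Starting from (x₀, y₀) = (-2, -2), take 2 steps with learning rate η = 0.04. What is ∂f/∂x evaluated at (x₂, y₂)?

∇f = (12x³ - 12xy + 2x - 2, -6x² + 6y)
Step 1: at (-2, -2), ∇f = (-150, -36) → (-2, -2) − 0.04·(-150, -36) = (4, -0.56)
Step 2: at (4, -0.56), ∇f = (800.88, -99.36) → (4, -0.56) − 0.04·(800.88, -99.36) = (-28.0352, 3.4144)
∂f/∂x at (-28.0352, 3.4144) = -263328.124033130496

-263328.124033130496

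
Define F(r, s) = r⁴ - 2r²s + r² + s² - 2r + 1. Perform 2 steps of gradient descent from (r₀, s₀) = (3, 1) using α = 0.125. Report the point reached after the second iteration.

(407.5625, 24.8125)

∇F = (4r³ - 4rs + 2r - 2, -2r² + 2s)
(r₁, s₁) = (3, 1) − 0.125·(100, -16) = (-9.5, 3)
(r₂, s₂) = (-9.5, 3) − 0.125·(-3336.5, -174.5) = (407.5625, 24.8125)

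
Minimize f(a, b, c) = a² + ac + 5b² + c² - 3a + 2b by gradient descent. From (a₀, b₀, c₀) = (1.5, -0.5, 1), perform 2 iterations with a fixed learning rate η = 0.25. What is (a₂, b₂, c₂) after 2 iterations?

∇f = (2a + c - 3, 10b + 2, a + 2c)
Step 1: at (1.5, -0.5, 1), ∇f = (1, -3, 3.5) → (1.5, -0.5, 1) − 0.25·(1, -3, 3.5) = (1.25, 0.25, 0.125)
Step 2: at (1.25, 0.25, 0.125), ∇f = (-0.375, 4.5, 1.5) → (1.25, 0.25, 0.125) − 0.25·(-0.375, 4.5, 1.5) = (1.34375, -0.875, -0.25)

(1.34375, -0.875, -0.25)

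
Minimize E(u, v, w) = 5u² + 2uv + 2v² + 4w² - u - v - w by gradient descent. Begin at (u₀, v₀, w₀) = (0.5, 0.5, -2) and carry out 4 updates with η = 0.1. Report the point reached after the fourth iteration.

∇E = (10u + 2v - 1, 2u + 4v - 1, 8w - 1)
Step 1: at (0.5, 0.5, -2), ∇E = (5, 2, -17) → (0.5, 0.5, -2) − 0.1·(5, 2, -17) = (0, 0.3, -0.3)
Step 2: at (0, 0.3, -0.3), ∇E = (-0.4, 0.2, -3.4) → (0, 0.3, -0.3) − 0.1·(-0.4, 0.2, -3.4) = (0.04, 0.28, 0.04)
Step 3: at (0.04, 0.28, 0.04), ∇E = (-0.04, 0.2, -0.68) → (0.04, 0.28, 0.04) − 0.1·(-0.04, 0.2, -0.68) = (0.044, 0.26, 0.108)
Step 4: at (0.044, 0.26, 0.108), ∇E = (-0.04, 0.128, -0.136) → (0.044, 0.26, 0.108) − 0.1·(-0.04, 0.128, -0.136) = (0.048, 0.2472, 0.1216)

(0.048, 0.2472, 0.1216)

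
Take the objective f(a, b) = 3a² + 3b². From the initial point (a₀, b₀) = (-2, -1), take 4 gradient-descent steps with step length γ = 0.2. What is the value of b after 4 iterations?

-0.0016

∇f = (6a, 6b)
Step 1: at (-2, -1), ∇f = (-12, -6) → (-2, -1) − 0.2·(-12, -6) = (0.4, 0.2)
Step 2: at (0.4, 0.2), ∇f = (2.4, 1.2) → (0.4, 0.2) − 0.2·(2.4, 1.2) = (-0.08, -0.04)
Step 3: at (-0.08, -0.04), ∇f = (-0.48, -0.24) → (-0.08, -0.04) − 0.2·(-0.48, -0.24) = (0.016, 0.008)
Step 4: at (0.016, 0.008), ∇f = (0.096, 0.048) → (0.016, 0.008) − 0.2·(0.096, 0.048) = (-0.0032, -0.0016)
b = -0.0016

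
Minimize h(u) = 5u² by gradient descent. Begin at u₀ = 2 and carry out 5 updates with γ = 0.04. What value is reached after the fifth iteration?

h′(u) = 10u
Step 1: h′(2) = 20; u₁ = 2 − 0.04·20 = 1.2
Step 2: h′(1.2) = 12; u₂ = 1.2 − 0.04·12 = 0.72
Step 3: h′(0.72) = 7.2; u₃ = 0.72 − 0.04·7.2 = 0.432
Step 4: h′(0.432) = 4.32; u₄ = 0.432 − 0.04·4.32 = 0.2592
Step 5: h′(0.2592) = 2.592; u₅ = 0.2592 − 0.04·2.592 = 0.15552

0.15552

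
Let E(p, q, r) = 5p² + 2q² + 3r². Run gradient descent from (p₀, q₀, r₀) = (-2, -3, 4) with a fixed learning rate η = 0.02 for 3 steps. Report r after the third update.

2.725888

∇E = (10p, 4q, 6r)
(p₁, q₁, r₁) = (-2, -3, 4) − 0.02·(-20, -12, 24) = (-1.6, -2.76, 3.52)
(p₂, q₂, r₂) = (-1.6, -2.76, 3.52) − 0.02·(-16, -11.04, 21.12) = (-1.28, -2.5392, 3.0976)
(p₃, q₃, r₃) = (-1.28, -2.5392, 3.0976) − 0.02·(-12.8, -10.1568, 18.5856) = (-1.024, -2.336064, 2.725888)
r = 2.725888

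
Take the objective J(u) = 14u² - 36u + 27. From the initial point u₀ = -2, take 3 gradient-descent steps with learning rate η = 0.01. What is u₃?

0.059328

J′(u) = 28u - 36
u₁ = -2 − 0.01·(-92) = -1.08
u₂ = -1.08 − 0.01·(-66.24) = -0.4176
u₃ = -0.4176 − 0.01·(-47.6928) = 0.059328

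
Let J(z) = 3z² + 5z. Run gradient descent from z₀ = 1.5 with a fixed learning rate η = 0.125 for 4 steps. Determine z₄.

-0.82421875

J′(z) = 6z + 5
Step 1: J′(1.5) = 14; z₁ = 1.5 − 0.125·14 = -0.25
Step 2: J′(-0.25) = 3.5; z₂ = -0.25 − 0.125·3.5 = -0.6875
Step 3: J′(-0.6875) = 0.875; z₃ = -0.6875 − 0.125·0.875 = -0.796875
Step 4: J′(-0.796875) = 0.21875; z₄ = -0.796875 − 0.125·0.21875 = -0.82421875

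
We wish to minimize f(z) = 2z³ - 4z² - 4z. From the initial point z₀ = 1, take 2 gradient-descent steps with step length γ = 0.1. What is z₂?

f′(z) = 6z² - 8z - 4
Step 1: f′(1) = -6; z₁ = 1 − 0.1·(-6) = 1.6
Step 2: f′(1.6) = -1.44; z₂ = 1.6 − 0.1·(-1.44) = 1.744

1.744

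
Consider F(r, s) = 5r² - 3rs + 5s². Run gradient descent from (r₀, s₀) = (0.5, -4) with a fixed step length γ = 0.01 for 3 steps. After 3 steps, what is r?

0.074007

∇F = (10r - 3s, -3r + 10s)
(r₁, s₁) = (0.5, -4) − 0.01·(17, -41.5) = (0.33, -3.585)
(r₂, s₂) = (0.33, -3.585) − 0.01·(14.055, -36.84) = (0.18945, -3.2166)
(r₃, s₃) = (0.18945, -3.2166) − 0.01·(11.5443, -32.73435) = (0.074007, -2.8892565)
r = 0.074007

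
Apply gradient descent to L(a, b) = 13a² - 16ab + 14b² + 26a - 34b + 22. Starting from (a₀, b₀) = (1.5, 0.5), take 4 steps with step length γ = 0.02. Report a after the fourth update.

-0.10771712

∇L = (26a - 16b + 26, -16a + 28b - 34)
(a₁, b₁) = (1.5, 0.5) − 0.02·(57, -44) = (0.36, 1.38)
(a₂, b₂) = (0.36, 1.38) − 0.02·(13.28, -1.12) = (0.0944, 1.4024)
(a₃, b₃) = (0.0944, 1.4024) − 0.02·(6.016, 3.7568) = (-0.02592, 1.327264)
(a₄, b₄) = (-0.02592, 1.327264) − 0.02·(4.089856, 3.578112) = (-0.10771712, 1.25570176)
a = -0.10771712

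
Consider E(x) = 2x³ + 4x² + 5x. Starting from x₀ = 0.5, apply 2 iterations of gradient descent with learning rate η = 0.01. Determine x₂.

E′(x) = 6x² + 8x + 5
Step 1: E′(0.5) = 10.5; x₁ = 0.5 − 0.01·10.5 = 0.395
Step 2: E′(0.395) = 9.09615; x₂ = 0.395 − 0.01·9.09615 = 0.3040385

0.3040385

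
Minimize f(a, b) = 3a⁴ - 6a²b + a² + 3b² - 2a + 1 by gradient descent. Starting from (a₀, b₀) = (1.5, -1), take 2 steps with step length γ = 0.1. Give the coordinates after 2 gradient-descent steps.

(97.31235, 12.2615)

∇f = (12a³ - 12ab + 2a - 2, -6a² + 6b)
(a₁, b₁) = (1.5, -1) − 0.1·(59.5, -19.5) = (-4.45, 0.95)
(a₂, b₂) = (-4.45, 0.95) − 0.1·(-1017.6235, -113.115) = (97.31235, 12.2615)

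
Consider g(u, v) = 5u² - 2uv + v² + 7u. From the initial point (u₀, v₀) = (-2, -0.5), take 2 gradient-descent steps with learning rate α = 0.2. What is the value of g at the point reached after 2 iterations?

7.418

∇g = (10u - 2v + 7, -2u + 2v)
(u₁, v₁) = (-2, -0.5) − 0.2·(-12, 3) = (0.4, -1.1)
(u₂, v₂) = (0.4, -1.1) − 0.2·(13.2, -3) = (-2.24, -0.5)
g(-2.24, -0.5) = 7.418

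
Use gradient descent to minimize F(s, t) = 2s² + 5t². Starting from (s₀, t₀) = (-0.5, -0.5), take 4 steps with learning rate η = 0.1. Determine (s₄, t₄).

∇F = (4s, 10t)
Step 1: at (-0.5, -0.5), ∇F = (-2, -5) → (-0.5, -0.5) − 0.1·(-2, -5) = (-0.3, 0)
Step 2: at (-0.3, 0), ∇F = (-1.2, 0) → (-0.3, 0) − 0.1·(-1.2, 0) = (-0.18, 0)
Step 3: at (-0.18, 0), ∇F = (-0.72, 0) → (-0.18, 0) − 0.1·(-0.72, 0) = (-0.108, 0)
Step 4: at (-0.108, 0), ∇F = (-0.432, 0) → (-0.108, 0) − 0.1·(-0.432, 0) = (-0.0648, 0)

(-0.0648, 0)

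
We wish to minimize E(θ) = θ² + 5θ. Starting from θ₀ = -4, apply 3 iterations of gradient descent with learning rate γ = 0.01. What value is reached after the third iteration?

E′(θ) = 2θ + 5
θ₁ = -4 − 0.01·(-3) = -3.97
θ₂ = -3.97 − 0.01·(-2.94) = -3.9406
θ₃ = -3.9406 − 0.01·(-2.8812) = -3.911788

-3.911788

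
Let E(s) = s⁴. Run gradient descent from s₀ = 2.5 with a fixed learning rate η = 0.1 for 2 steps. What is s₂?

E′(s) = 4s³
s₁ = 2.5 − 0.1·62.5 = -3.75
s₂ = -3.75 − 0.1·(-210.9375) = 17.34375

17.34375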